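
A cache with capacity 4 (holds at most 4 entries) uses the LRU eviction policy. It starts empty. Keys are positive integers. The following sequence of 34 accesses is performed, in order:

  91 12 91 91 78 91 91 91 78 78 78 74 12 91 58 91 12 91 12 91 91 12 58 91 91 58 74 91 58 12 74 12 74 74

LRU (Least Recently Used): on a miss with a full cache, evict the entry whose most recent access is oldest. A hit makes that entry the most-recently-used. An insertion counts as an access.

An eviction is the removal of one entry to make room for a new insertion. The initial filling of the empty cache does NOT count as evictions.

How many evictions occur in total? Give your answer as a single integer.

Answer: 1

Derivation:
LRU simulation (capacity=4):
  1. access 91: MISS. Cache (LRU->MRU): [91]
  2. access 12: MISS. Cache (LRU->MRU): [91 12]
  3. access 91: HIT. Cache (LRU->MRU): [12 91]
  4. access 91: HIT. Cache (LRU->MRU): [12 91]
  5. access 78: MISS. Cache (LRU->MRU): [12 91 78]
  6. access 91: HIT. Cache (LRU->MRU): [12 78 91]
  7. access 91: HIT. Cache (LRU->MRU): [12 78 91]
  8. access 91: HIT. Cache (LRU->MRU): [12 78 91]
  9. access 78: HIT. Cache (LRU->MRU): [12 91 78]
  10. access 78: HIT. Cache (LRU->MRU): [12 91 78]
  11. access 78: HIT. Cache (LRU->MRU): [12 91 78]
  12. access 74: MISS. Cache (LRU->MRU): [12 91 78 74]
  13. access 12: HIT. Cache (LRU->MRU): [91 78 74 12]
  14. access 91: HIT. Cache (LRU->MRU): [78 74 12 91]
  15. access 58: MISS, evict 78. Cache (LRU->MRU): [74 12 91 58]
  16. access 91: HIT. Cache (LRU->MRU): [74 12 58 91]
  17. access 12: HIT. Cache (LRU->MRU): [74 58 91 12]
  18. access 91: HIT. Cache (LRU->MRU): [74 58 12 91]
  19. access 12: HIT. Cache (LRU->MRU): [74 58 91 12]
  20. access 91: HIT. Cache (LRU->MRU): [74 58 12 91]
  21. access 91: HIT. Cache (LRU->MRU): [74 58 12 91]
  22. access 12: HIT. Cache (LRU->MRU): [74 58 91 12]
  23. access 58: HIT. Cache (LRU->MRU): [74 91 12 58]
  24. access 91: HIT. Cache (LRU->MRU): [74 12 58 91]
  25. access 91: HIT. Cache (LRU->MRU): [74 12 58 91]
  26. access 58: HIT. Cache (LRU->MRU): [74 12 91 58]
  27. access 74: HIT. Cache (LRU->MRU): [12 91 58 74]
  28. access 91: HIT. Cache (LRU->MRU): [12 58 74 91]
  29. access 58: HIT. Cache (LRU->MRU): [12 74 91 58]
  30. access 12: HIT. Cache (LRU->MRU): [74 91 58 12]
  31. access 74: HIT. Cache (LRU->MRU): [91 58 12 74]
  32. access 12: HIT. Cache (LRU->MRU): [91 58 74 12]
  33. access 74: HIT. Cache (LRU->MRU): [91 58 12 74]
  34. access 74: HIT. Cache (LRU->MRU): [91 58 12 74]
Total: 29 hits, 5 misses, 1 evictions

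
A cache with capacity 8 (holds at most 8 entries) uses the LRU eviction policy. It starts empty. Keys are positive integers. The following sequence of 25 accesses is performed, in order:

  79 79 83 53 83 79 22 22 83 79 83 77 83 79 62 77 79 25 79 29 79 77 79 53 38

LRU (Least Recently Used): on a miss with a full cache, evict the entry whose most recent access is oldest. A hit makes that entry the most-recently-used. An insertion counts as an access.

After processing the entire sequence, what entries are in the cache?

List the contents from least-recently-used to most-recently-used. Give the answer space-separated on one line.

Answer: 83 62 25 29 77 79 53 38

Derivation:
LRU simulation (capacity=8):
  1. access 79: MISS. Cache (LRU->MRU): [79]
  2. access 79: HIT. Cache (LRU->MRU): [79]
  3. access 83: MISS. Cache (LRU->MRU): [79 83]
  4. access 53: MISS. Cache (LRU->MRU): [79 83 53]
  5. access 83: HIT. Cache (LRU->MRU): [79 53 83]
  6. access 79: HIT. Cache (LRU->MRU): [53 83 79]
  7. access 22: MISS. Cache (LRU->MRU): [53 83 79 22]
  8. access 22: HIT. Cache (LRU->MRU): [53 83 79 22]
  9. access 83: HIT. Cache (LRU->MRU): [53 79 22 83]
  10. access 79: HIT. Cache (LRU->MRU): [53 22 83 79]
  11. access 83: HIT. Cache (LRU->MRU): [53 22 79 83]
  12. access 77: MISS. Cache (LRU->MRU): [53 22 79 83 77]
  13. access 83: HIT. Cache (LRU->MRU): [53 22 79 77 83]
  14. access 79: HIT. Cache (LRU->MRU): [53 22 77 83 79]
  15. access 62: MISS. Cache (LRU->MRU): [53 22 77 83 79 62]
  16. access 77: HIT. Cache (LRU->MRU): [53 22 83 79 62 77]
  17. access 79: HIT. Cache (LRU->MRU): [53 22 83 62 77 79]
  18. access 25: MISS. Cache (LRU->MRU): [53 22 83 62 77 79 25]
  19. access 79: HIT. Cache (LRU->MRU): [53 22 83 62 77 25 79]
  20. access 29: MISS. Cache (LRU->MRU): [53 22 83 62 77 25 79 29]
  21. access 79: HIT. Cache (LRU->MRU): [53 22 83 62 77 25 29 79]
  22. access 77: HIT. Cache (LRU->MRU): [53 22 83 62 25 29 79 77]
  23. access 79: HIT. Cache (LRU->MRU): [53 22 83 62 25 29 77 79]
  24. access 53: HIT. Cache (LRU->MRU): [22 83 62 25 29 77 79 53]
  25. access 38: MISS, evict 22. Cache (LRU->MRU): [83 62 25 29 77 79 53 38]
Total: 16 hits, 9 misses, 1 evictions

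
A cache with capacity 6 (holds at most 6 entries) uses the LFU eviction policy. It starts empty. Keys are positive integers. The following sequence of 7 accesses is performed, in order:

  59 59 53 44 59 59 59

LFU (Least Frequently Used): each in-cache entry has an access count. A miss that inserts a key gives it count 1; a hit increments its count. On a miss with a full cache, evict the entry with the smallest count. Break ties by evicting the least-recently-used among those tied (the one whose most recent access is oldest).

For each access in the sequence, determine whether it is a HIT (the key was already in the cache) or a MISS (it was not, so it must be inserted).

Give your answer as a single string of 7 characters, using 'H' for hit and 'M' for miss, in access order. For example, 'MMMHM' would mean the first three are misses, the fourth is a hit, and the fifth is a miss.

Answer: MHMMHHH

Derivation:
LFU simulation (capacity=6):
  1. access 59: MISS. Cache: [59(c=1)]
  2. access 59: HIT, count now 2. Cache: [59(c=2)]
  3. access 53: MISS. Cache: [53(c=1) 59(c=2)]
  4. access 44: MISS. Cache: [53(c=1) 44(c=1) 59(c=2)]
  5. access 59: HIT, count now 3. Cache: [53(c=1) 44(c=1) 59(c=3)]
  6. access 59: HIT, count now 4. Cache: [53(c=1) 44(c=1) 59(c=4)]
  7. access 59: HIT, count now 5. Cache: [53(c=1) 44(c=1) 59(c=5)]
Total: 4 hits, 3 misses, 0 evictions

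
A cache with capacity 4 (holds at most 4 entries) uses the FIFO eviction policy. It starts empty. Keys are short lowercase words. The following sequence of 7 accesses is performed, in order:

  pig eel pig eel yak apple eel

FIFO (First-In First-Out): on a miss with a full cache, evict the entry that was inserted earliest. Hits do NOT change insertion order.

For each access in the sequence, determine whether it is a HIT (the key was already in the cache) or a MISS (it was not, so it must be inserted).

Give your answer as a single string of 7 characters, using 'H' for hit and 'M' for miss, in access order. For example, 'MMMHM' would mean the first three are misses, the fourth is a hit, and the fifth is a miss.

FIFO simulation (capacity=4):
  1. access pig: MISS. Cache (old->new): [pig]
  2. access eel: MISS. Cache (old->new): [pig eel]
  3. access pig: HIT. Cache (old->new): [pig eel]
  4. access eel: HIT. Cache (old->new): [pig eel]
  5. access yak: MISS. Cache (old->new): [pig eel yak]
  6. access apple: MISS. Cache (old->new): [pig eel yak apple]
  7. access eel: HIT. Cache (old->new): [pig eel yak apple]
Total: 3 hits, 4 misses, 0 evictions

Answer: MMHHMMH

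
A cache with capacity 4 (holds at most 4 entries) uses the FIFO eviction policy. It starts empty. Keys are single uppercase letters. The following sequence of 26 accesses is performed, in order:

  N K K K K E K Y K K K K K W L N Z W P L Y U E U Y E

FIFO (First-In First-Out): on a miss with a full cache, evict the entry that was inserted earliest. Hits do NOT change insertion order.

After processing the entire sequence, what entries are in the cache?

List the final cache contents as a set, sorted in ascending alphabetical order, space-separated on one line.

Answer: E P U Y

Derivation:
FIFO simulation (capacity=4):
  1. access N: MISS. Cache (old->new): [N]
  2. access K: MISS. Cache (old->new): [N K]
  3. access K: HIT. Cache (old->new): [N K]
  4. access K: HIT. Cache (old->new): [N K]
  5. access K: HIT. Cache (old->new): [N K]
  6. access E: MISS. Cache (old->new): [N K E]
  7. access K: HIT. Cache (old->new): [N K E]
  8. access Y: MISS. Cache (old->new): [N K E Y]
  9. access K: HIT. Cache (old->new): [N K E Y]
  10. access K: HIT. Cache (old->new): [N K E Y]
  11. access K: HIT. Cache (old->new): [N K E Y]
  12. access K: HIT. Cache (old->new): [N K E Y]
  13. access K: HIT. Cache (old->new): [N K E Y]
  14. access W: MISS, evict N. Cache (old->new): [K E Y W]
  15. access L: MISS, evict K. Cache (old->new): [E Y W L]
  16. access N: MISS, evict E. Cache (old->new): [Y W L N]
  17. access Z: MISS, evict Y. Cache (old->new): [W L N Z]
  18. access W: HIT. Cache (old->new): [W L N Z]
  19. access P: MISS, evict W. Cache (old->new): [L N Z P]
  20. access L: HIT. Cache (old->new): [L N Z P]
  21. access Y: MISS, evict L. Cache (old->new): [N Z P Y]
  22. access U: MISS, evict N. Cache (old->new): [Z P Y U]
  23. access E: MISS, evict Z. Cache (old->new): [P Y U E]
  24. access U: HIT. Cache (old->new): [P Y U E]
  25. access Y: HIT. Cache (old->new): [P Y U E]
  26. access E: HIT. Cache (old->new): [P Y U E]
Total: 14 hits, 12 misses, 8 evictions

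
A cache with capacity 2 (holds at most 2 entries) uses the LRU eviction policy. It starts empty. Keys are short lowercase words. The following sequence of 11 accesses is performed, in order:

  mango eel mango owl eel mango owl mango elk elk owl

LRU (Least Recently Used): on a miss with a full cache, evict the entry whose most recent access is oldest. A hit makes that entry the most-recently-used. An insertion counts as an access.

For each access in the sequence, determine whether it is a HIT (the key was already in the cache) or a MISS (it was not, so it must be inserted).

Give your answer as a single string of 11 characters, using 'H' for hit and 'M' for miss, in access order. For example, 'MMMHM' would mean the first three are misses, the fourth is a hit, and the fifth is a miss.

LRU simulation (capacity=2):
  1. access mango: MISS. Cache (LRU->MRU): [mango]
  2. access eel: MISS. Cache (LRU->MRU): [mango eel]
  3. access mango: HIT. Cache (LRU->MRU): [eel mango]
  4. access owl: MISS, evict eel. Cache (LRU->MRU): [mango owl]
  5. access eel: MISS, evict mango. Cache (LRU->MRU): [owl eel]
  6. access mango: MISS, evict owl. Cache (LRU->MRU): [eel mango]
  7. access owl: MISS, evict eel. Cache (LRU->MRU): [mango owl]
  8. access mango: HIT. Cache (LRU->MRU): [owl mango]
  9. access elk: MISS, evict owl. Cache (LRU->MRU): [mango elk]
  10. access elk: HIT. Cache (LRU->MRU): [mango elk]
  11. access owl: MISS, evict mango. Cache (LRU->MRU): [elk owl]
Total: 3 hits, 8 misses, 6 evictions

Answer: MMHMMMMHMHM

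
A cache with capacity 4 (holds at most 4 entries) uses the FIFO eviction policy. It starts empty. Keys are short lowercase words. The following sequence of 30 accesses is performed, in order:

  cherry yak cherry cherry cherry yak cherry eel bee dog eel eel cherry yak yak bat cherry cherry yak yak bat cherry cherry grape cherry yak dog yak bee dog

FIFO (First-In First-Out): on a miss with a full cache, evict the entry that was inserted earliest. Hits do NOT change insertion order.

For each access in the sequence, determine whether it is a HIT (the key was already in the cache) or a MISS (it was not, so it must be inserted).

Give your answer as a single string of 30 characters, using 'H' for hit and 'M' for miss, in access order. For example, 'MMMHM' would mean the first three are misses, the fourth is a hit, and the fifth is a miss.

FIFO simulation (capacity=4):
  1. access cherry: MISS. Cache (old->new): [cherry]
  2. access yak: MISS. Cache (old->new): [cherry yak]
  3. access cherry: HIT. Cache (old->new): [cherry yak]
  4. access cherry: HIT. Cache (old->new): [cherry yak]
  5. access cherry: HIT. Cache (old->new): [cherry yak]
  6. access yak: HIT. Cache (old->new): [cherry yak]
  7. access cherry: HIT. Cache (old->new): [cherry yak]
  8. access eel: MISS. Cache (old->new): [cherry yak eel]
  9. access bee: MISS. Cache (old->new): [cherry yak eel bee]
  10. access dog: MISS, evict cherry. Cache (old->new): [yak eel bee dog]
  11. access eel: HIT. Cache (old->new): [yak eel bee dog]
  12. access eel: HIT. Cache (old->new): [yak eel bee dog]
  13. access cherry: MISS, evict yak. Cache (old->new): [eel bee dog cherry]
  14. access yak: MISS, evict eel. Cache (old->new): [bee dog cherry yak]
  15. access yak: HIT. Cache (old->new): [bee dog cherry yak]
  16. access bat: MISS, evict bee. Cache (old->new): [dog cherry yak bat]
  17. access cherry: HIT. Cache (old->new): [dog cherry yak bat]
  18. access cherry: HIT. Cache (old->new): [dog cherry yak bat]
  19. access yak: HIT. Cache (old->new): [dog cherry yak bat]
  20. access yak: HIT. Cache (old->new): [dog cherry yak bat]
  21. access bat: HIT. Cache (old->new): [dog cherry yak bat]
  22. access cherry: HIT. Cache (old->new): [dog cherry yak bat]
  23. access cherry: HIT. Cache (old->new): [dog cherry yak bat]
  24. access grape: MISS, evict dog. Cache (old->new): [cherry yak bat grape]
  25. access cherry: HIT. Cache (old->new): [cherry yak bat grape]
  26. access yak: HIT. Cache (old->new): [cherry yak bat grape]
  27. access dog: MISS, evict cherry. Cache (old->new): [yak bat grape dog]
  28. access yak: HIT. Cache (old->new): [yak bat grape dog]
  29. access bee: MISS, evict yak. Cache (old->new): [bat grape dog bee]
  30. access dog: HIT. Cache (old->new): [bat grape dog bee]
Total: 19 hits, 11 misses, 7 evictions

Answer: MMHHHHHMMMHHMMHMHHHHHHHMHHMHMH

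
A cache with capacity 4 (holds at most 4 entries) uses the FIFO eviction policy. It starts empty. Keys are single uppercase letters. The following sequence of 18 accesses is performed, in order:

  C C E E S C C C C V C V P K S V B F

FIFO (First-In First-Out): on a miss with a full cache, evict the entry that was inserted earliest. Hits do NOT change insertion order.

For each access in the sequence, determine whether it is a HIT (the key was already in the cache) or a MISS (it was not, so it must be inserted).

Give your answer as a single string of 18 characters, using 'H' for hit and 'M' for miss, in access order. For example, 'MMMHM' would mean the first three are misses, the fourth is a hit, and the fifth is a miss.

Answer: MHMHMHHHHMHHMMHHMM

Derivation:
FIFO simulation (capacity=4):
  1. access C: MISS. Cache (old->new): [C]
  2. access C: HIT. Cache (old->new): [C]
  3. access E: MISS. Cache (old->new): [C E]
  4. access E: HIT. Cache (old->new): [C E]
  5. access S: MISS. Cache (old->new): [C E S]
  6. access C: HIT. Cache (old->new): [C E S]
  7. access C: HIT. Cache (old->new): [C E S]
  8. access C: HIT. Cache (old->new): [C E S]
  9. access C: HIT. Cache (old->new): [C E S]
  10. access V: MISS. Cache (old->new): [C E S V]
  11. access C: HIT. Cache (old->new): [C E S V]
  12. access V: HIT. Cache (old->new): [C E S V]
  13. access P: MISS, evict C. Cache (old->new): [E S V P]
  14. access K: MISS, evict E. Cache (old->new): [S V P K]
  15. access S: HIT. Cache (old->new): [S V P K]
  16. access V: HIT. Cache (old->new): [S V P K]
  17. access B: MISS, evict S. Cache (old->new): [V P K B]
  18. access F: MISS, evict V. Cache (old->new): [P K B F]
Total: 10 hits, 8 misses, 4 evictions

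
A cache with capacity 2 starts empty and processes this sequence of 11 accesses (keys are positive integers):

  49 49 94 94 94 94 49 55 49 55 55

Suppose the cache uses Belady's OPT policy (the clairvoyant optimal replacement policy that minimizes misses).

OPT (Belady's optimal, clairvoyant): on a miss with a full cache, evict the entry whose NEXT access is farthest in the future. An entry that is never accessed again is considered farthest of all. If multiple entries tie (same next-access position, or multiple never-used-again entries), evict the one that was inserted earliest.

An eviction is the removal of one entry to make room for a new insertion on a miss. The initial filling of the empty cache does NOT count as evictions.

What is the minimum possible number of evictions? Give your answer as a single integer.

OPT (Belady) simulation (capacity=2):
  1. access 49: MISS. Cache: [49]
  2. access 49: HIT. Next use of 49: step 7. Cache: [49]
  3. access 94: MISS. Cache: [49 94]
  4. access 94: HIT. Next use of 94: step 5. Cache: [49 94]
  5. access 94: HIT. Next use of 94: step 6. Cache: [49 94]
  6. access 94: HIT. Next use of 94: never. Cache: [49 94]
  7. access 49: HIT. Next use of 49: step 9. Cache: [49 94]
  8. access 55: MISS, evict 94 (next use: never). Cache: [49 55]
  9. access 49: HIT. Next use of 49: never. Cache: [49 55]
  10. access 55: HIT. Next use of 55: step 11. Cache: [49 55]
  11. access 55: HIT. Next use of 55: never. Cache: [49 55]
Total: 8 hits, 3 misses, 1 evictions

Answer: 1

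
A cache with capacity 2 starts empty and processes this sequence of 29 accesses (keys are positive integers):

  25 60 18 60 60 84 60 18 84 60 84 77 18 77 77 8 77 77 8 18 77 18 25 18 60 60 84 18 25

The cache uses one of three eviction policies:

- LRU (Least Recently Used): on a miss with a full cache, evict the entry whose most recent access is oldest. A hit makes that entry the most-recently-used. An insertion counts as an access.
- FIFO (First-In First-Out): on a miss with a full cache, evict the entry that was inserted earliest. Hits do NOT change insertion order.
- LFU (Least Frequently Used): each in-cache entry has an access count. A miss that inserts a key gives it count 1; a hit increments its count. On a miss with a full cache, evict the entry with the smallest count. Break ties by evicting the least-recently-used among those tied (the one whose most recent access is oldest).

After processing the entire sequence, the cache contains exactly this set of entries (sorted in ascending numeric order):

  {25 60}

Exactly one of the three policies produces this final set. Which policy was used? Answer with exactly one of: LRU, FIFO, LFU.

Simulating under each policy and comparing final sets:
  LRU: final set = {18 25} -> differs
  FIFO: final set = {18 25} -> differs
  LFU: final set = {25 60} -> MATCHES target
Only LFU produces the target set.

Answer: LFU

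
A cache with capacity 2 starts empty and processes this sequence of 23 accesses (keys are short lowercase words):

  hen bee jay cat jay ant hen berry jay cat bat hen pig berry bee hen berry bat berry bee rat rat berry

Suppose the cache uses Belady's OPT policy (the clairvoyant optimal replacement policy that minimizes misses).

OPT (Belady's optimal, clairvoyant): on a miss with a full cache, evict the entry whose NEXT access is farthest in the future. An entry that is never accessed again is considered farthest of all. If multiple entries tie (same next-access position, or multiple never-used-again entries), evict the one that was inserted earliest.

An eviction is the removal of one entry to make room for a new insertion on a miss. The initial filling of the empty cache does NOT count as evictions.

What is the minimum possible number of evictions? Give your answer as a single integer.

Answer: 14

Derivation:
OPT (Belady) simulation (capacity=2):
  1. access hen: MISS. Cache: [hen]
  2. access bee: MISS. Cache: [hen bee]
  3. access jay: MISS, evict bee (next use: step 15). Cache: [hen jay]
  4. access cat: MISS, evict hen (next use: step 7). Cache: [jay cat]
  5. access jay: HIT. Next use of jay: step 9. Cache: [jay cat]
  6. access ant: MISS, evict cat (next use: step 10). Cache: [jay ant]
  7. access hen: MISS, evict ant (next use: never). Cache: [jay hen]
  8. access berry: MISS, evict hen (next use: step 12). Cache: [jay berry]
  9. access jay: HIT. Next use of jay: never. Cache: [jay berry]
  10. access cat: MISS, evict jay (next use: never). Cache: [berry cat]
  11. access bat: MISS, evict cat (next use: never). Cache: [berry bat]
  12. access hen: MISS, evict bat (next use: step 18). Cache: [berry hen]
  13. access pig: MISS, evict hen (next use: step 16). Cache: [berry pig]
  14. access berry: HIT. Next use of berry: step 17. Cache: [berry pig]
  15. access bee: MISS, evict pig (next use: never). Cache: [berry bee]
  16. access hen: MISS, evict bee (next use: step 20). Cache: [berry hen]
  17. access berry: HIT. Next use of berry: step 19. Cache: [berry hen]
  18. access bat: MISS, evict hen (next use: never). Cache: [berry bat]
  19. access berry: HIT. Next use of berry: step 23. Cache: [berry bat]
  20. access bee: MISS, evict bat (next use: never). Cache: [berry bee]
  21. access rat: MISS, evict bee (next use: never). Cache: [berry rat]
  22. access rat: HIT. Next use of rat: never. Cache: [berry rat]
  23. access berry: HIT. Next use of berry: never. Cache: [berry rat]
Total: 7 hits, 16 misses, 14 evictions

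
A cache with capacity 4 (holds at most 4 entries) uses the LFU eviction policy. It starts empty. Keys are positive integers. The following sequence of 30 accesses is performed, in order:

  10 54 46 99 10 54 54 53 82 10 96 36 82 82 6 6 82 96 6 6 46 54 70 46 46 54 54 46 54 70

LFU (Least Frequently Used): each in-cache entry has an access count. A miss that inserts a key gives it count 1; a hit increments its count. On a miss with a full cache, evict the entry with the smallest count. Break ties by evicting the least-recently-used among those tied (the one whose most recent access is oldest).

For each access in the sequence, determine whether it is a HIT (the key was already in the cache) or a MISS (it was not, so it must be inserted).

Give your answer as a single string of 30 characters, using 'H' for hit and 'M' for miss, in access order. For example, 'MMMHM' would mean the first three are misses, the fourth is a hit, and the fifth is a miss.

LFU simulation (capacity=4):
  1. access 10: MISS. Cache: [10(c=1)]
  2. access 54: MISS. Cache: [10(c=1) 54(c=1)]
  3. access 46: MISS. Cache: [10(c=1) 54(c=1) 46(c=1)]
  4. access 99: MISS. Cache: [10(c=1) 54(c=1) 46(c=1) 99(c=1)]
  5. access 10: HIT, count now 2. Cache: [54(c=1) 46(c=1) 99(c=1) 10(c=2)]
  6. access 54: HIT, count now 2. Cache: [46(c=1) 99(c=1) 10(c=2) 54(c=2)]
  7. access 54: HIT, count now 3. Cache: [46(c=1) 99(c=1) 10(c=2) 54(c=3)]
  8. access 53: MISS, evict 46(c=1). Cache: [99(c=1) 53(c=1) 10(c=2) 54(c=3)]
  9. access 82: MISS, evict 99(c=1). Cache: [53(c=1) 82(c=1) 10(c=2) 54(c=3)]
  10. access 10: HIT, count now 3. Cache: [53(c=1) 82(c=1) 54(c=3) 10(c=3)]
  11. access 96: MISS, evict 53(c=1). Cache: [82(c=1) 96(c=1) 54(c=3) 10(c=3)]
  12. access 36: MISS, evict 82(c=1). Cache: [96(c=1) 36(c=1) 54(c=3) 10(c=3)]
  13. access 82: MISS, evict 96(c=1). Cache: [36(c=1) 82(c=1) 54(c=3) 10(c=3)]
  14. access 82: HIT, count now 2. Cache: [36(c=1) 82(c=2) 54(c=3) 10(c=3)]
  15. access 6: MISS, evict 36(c=1). Cache: [6(c=1) 82(c=2) 54(c=3) 10(c=3)]
  16. access 6: HIT, count now 2. Cache: [82(c=2) 6(c=2) 54(c=3) 10(c=3)]
  17. access 82: HIT, count now 3. Cache: [6(c=2) 54(c=3) 10(c=3) 82(c=3)]
  18. access 96: MISS, evict 6(c=2). Cache: [96(c=1) 54(c=3) 10(c=3) 82(c=3)]
  19. access 6: MISS, evict 96(c=1). Cache: [6(c=1) 54(c=3) 10(c=3) 82(c=3)]
  20. access 6: HIT, count now 2. Cache: [6(c=2) 54(c=3) 10(c=3) 82(c=3)]
  21. access 46: MISS, evict 6(c=2). Cache: [46(c=1) 54(c=3) 10(c=3) 82(c=3)]
  22. access 54: HIT, count now 4. Cache: [46(c=1) 10(c=3) 82(c=3) 54(c=4)]
  23. access 70: MISS, evict 46(c=1). Cache: [70(c=1) 10(c=3) 82(c=3) 54(c=4)]
  24. access 46: MISS, evict 70(c=1). Cache: [46(c=1) 10(c=3) 82(c=3) 54(c=4)]
  25. access 46: HIT, count now 2. Cache: [46(c=2) 10(c=3) 82(c=3) 54(c=4)]
  26. access 54: HIT, count now 5. Cache: [46(c=2) 10(c=3) 82(c=3) 54(c=5)]
  27. access 54: HIT, count now 6. Cache: [46(c=2) 10(c=3) 82(c=3) 54(c=6)]
  28. access 46: HIT, count now 3. Cache: [10(c=3) 82(c=3) 46(c=3) 54(c=6)]
  29. access 54: HIT, count now 7. Cache: [10(c=3) 82(c=3) 46(c=3) 54(c=7)]
  30. access 70: MISS, evict 10(c=3). Cache: [70(c=1) 82(c=3) 46(c=3) 54(c=7)]
Total: 14 hits, 16 misses, 12 evictions

Answer: MMMMHHHMMHMMMHMHHMMHMHMMHHHHHM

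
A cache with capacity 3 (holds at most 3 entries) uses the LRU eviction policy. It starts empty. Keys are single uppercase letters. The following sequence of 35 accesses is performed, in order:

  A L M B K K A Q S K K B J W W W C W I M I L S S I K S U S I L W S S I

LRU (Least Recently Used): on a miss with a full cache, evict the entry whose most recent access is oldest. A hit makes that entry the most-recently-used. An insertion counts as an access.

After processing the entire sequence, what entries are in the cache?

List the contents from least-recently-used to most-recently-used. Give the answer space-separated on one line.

LRU simulation (capacity=3):
  1. access A: MISS. Cache (LRU->MRU): [A]
  2. access L: MISS. Cache (LRU->MRU): [A L]
  3. access M: MISS. Cache (LRU->MRU): [A L M]
  4. access B: MISS, evict A. Cache (LRU->MRU): [L M B]
  5. access K: MISS, evict L. Cache (LRU->MRU): [M B K]
  6. access K: HIT. Cache (LRU->MRU): [M B K]
  7. access A: MISS, evict M. Cache (LRU->MRU): [B K A]
  8. access Q: MISS, evict B. Cache (LRU->MRU): [K A Q]
  9. access S: MISS, evict K. Cache (LRU->MRU): [A Q S]
  10. access K: MISS, evict A. Cache (LRU->MRU): [Q S K]
  11. access K: HIT. Cache (LRU->MRU): [Q S K]
  12. access B: MISS, evict Q. Cache (LRU->MRU): [S K B]
  13. access J: MISS, evict S. Cache (LRU->MRU): [K B J]
  14. access W: MISS, evict K. Cache (LRU->MRU): [B J W]
  15. access W: HIT. Cache (LRU->MRU): [B J W]
  16. access W: HIT. Cache (LRU->MRU): [B J W]
  17. access C: MISS, evict B. Cache (LRU->MRU): [J W C]
  18. access W: HIT. Cache (LRU->MRU): [J C W]
  19. access I: MISS, evict J. Cache (LRU->MRU): [C W I]
  20. access M: MISS, evict C. Cache (LRU->MRU): [W I M]
  21. access I: HIT. Cache (LRU->MRU): [W M I]
  22. access L: MISS, evict W. Cache (LRU->MRU): [M I L]
  23. access S: MISS, evict M. Cache (LRU->MRU): [I L S]
  24. access S: HIT. Cache (LRU->MRU): [I L S]
  25. access I: HIT. Cache (LRU->MRU): [L S I]
  26. access K: MISS, evict L. Cache (LRU->MRU): [S I K]
  27. access S: HIT. Cache (LRU->MRU): [I K S]
  28. access U: MISS, evict I. Cache (LRU->MRU): [K S U]
  29. access S: HIT. Cache (LRU->MRU): [K U S]
  30. access I: MISS, evict K. Cache (LRU->MRU): [U S I]
  31. access L: MISS, evict U. Cache (LRU->MRU): [S I L]
  32. access W: MISS, evict S. Cache (LRU->MRU): [I L W]
  33. access S: MISS, evict I. Cache (LRU->MRU): [L W S]
  34. access S: HIT. Cache (LRU->MRU): [L W S]
  35. access I: MISS, evict L. Cache (LRU->MRU): [W S I]
Total: 11 hits, 24 misses, 21 evictions

Answer: W S I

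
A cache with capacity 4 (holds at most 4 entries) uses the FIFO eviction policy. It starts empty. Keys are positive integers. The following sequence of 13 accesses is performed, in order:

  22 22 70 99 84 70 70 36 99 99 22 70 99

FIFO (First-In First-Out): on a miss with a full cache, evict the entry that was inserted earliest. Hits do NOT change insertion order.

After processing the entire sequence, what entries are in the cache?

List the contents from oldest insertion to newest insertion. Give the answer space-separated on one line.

FIFO simulation (capacity=4):
  1. access 22: MISS. Cache (old->new): [22]
  2. access 22: HIT. Cache (old->new): [22]
  3. access 70: MISS. Cache (old->new): [22 70]
  4. access 99: MISS. Cache (old->new): [22 70 99]
  5. access 84: MISS. Cache (old->new): [22 70 99 84]
  6. access 70: HIT. Cache (old->new): [22 70 99 84]
  7. access 70: HIT. Cache (old->new): [22 70 99 84]
  8. access 36: MISS, evict 22. Cache (old->new): [70 99 84 36]
  9. access 99: HIT. Cache (old->new): [70 99 84 36]
  10. access 99: HIT. Cache (old->new): [70 99 84 36]
  11. access 22: MISS, evict 70. Cache (old->new): [99 84 36 22]
  12. access 70: MISS, evict 99. Cache (old->new): [84 36 22 70]
  13. access 99: MISS, evict 84. Cache (old->new): [36 22 70 99]
Total: 5 hits, 8 misses, 4 evictions

Answer: 36 22 70 99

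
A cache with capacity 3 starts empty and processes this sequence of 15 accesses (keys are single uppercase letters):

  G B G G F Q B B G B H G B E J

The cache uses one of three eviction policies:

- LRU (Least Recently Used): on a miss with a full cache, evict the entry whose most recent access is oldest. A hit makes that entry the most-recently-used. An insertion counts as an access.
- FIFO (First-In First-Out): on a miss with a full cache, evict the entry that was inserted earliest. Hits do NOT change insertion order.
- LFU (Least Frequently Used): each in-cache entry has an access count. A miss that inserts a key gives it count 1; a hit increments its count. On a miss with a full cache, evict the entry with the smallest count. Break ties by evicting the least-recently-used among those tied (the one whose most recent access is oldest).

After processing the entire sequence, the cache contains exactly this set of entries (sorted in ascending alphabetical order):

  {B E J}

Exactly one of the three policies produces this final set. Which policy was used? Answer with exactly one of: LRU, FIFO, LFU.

Answer: LRU

Derivation:
Simulating under each policy and comparing final sets:
  LRU: final set = {B E J} -> MATCHES target
  FIFO: final set = {E H J} -> differs
  LFU: final set = {B G J} -> differs
Only LRU produces the target set.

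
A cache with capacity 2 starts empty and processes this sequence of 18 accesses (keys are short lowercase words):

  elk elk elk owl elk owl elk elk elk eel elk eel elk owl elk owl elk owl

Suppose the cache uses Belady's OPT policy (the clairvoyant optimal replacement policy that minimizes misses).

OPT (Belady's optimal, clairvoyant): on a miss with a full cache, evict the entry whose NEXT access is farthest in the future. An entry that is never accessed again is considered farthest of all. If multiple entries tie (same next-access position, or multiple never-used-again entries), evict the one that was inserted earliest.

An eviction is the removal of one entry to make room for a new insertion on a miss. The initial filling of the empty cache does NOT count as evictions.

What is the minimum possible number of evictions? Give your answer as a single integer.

OPT (Belady) simulation (capacity=2):
  1. access elk: MISS. Cache: [elk]
  2. access elk: HIT. Next use of elk: step 3. Cache: [elk]
  3. access elk: HIT. Next use of elk: step 5. Cache: [elk]
  4. access owl: MISS. Cache: [elk owl]
  5. access elk: HIT. Next use of elk: step 7. Cache: [elk owl]
  6. access owl: HIT. Next use of owl: step 14. Cache: [elk owl]
  7. access elk: HIT. Next use of elk: step 8. Cache: [elk owl]
  8. access elk: HIT. Next use of elk: step 9. Cache: [elk owl]
  9. access elk: HIT. Next use of elk: step 11. Cache: [elk owl]
  10. access eel: MISS, evict owl (next use: step 14). Cache: [elk eel]
  11. access elk: HIT. Next use of elk: step 13. Cache: [elk eel]
  12. access eel: HIT. Next use of eel: never. Cache: [elk eel]
  13. access elk: HIT. Next use of elk: step 15. Cache: [elk eel]
  14. access owl: MISS, evict eel (next use: never). Cache: [elk owl]
  15. access elk: HIT. Next use of elk: step 17. Cache: [elk owl]
  16. access owl: HIT. Next use of owl: step 18. Cache: [elk owl]
  17. access elk: HIT. Next use of elk: never. Cache: [elk owl]
  18. access owl: HIT. Next use of owl: never. Cache: [elk owl]
Total: 14 hits, 4 misses, 2 evictions

Answer: 2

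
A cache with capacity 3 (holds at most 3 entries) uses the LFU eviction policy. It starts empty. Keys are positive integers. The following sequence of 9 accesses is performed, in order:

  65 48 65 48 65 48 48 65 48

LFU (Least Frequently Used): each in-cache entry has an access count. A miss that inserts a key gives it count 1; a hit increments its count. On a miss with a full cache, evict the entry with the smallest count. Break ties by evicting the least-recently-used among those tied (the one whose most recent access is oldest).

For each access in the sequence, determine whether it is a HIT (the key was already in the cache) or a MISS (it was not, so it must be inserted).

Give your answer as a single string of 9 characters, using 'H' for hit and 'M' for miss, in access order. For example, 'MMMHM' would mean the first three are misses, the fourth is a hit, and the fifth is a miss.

Answer: MMHHHHHHH

Derivation:
LFU simulation (capacity=3):
  1. access 65: MISS. Cache: [65(c=1)]
  2. access 48: MISS. Cache: [65(c=1) 48(c=1)]
  3. access 65: HIT, count now 2. Cache: [48(c=1) 65(c=2)]
  4. access 48: HIT, count now 2. Cache: [65(c=2) 48(c=2)]
  5. access 65: HIT, count now 3. Cache: [48(c=2) 65(c=3)]
  6. access 48: HIT, count now 3. Cache: [65(c=3) 48(c=3)]
  7. access 48: HIT, count now 4. Cache: [65(c=3) 48(c=4)]
  8. access 65: HIT, count now 4. Cache: [48(c=4) 65(c=4)]
  9. access 48: HIT, count now 5. Cache: [65(c=4) 48(c=5)]
Total: 7 hits, 2 misses, 0 evictions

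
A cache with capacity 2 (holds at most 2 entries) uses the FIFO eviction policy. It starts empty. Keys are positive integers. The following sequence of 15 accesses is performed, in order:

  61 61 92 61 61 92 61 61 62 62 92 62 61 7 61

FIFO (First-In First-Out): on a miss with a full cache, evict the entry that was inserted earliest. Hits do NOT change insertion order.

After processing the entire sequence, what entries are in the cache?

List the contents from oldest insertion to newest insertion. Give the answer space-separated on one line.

FIFO simulation (capacity=2):
  1. access 61: MISS. Cache (old->new): [61]
  2. access 61: HIT. Cache (old->new): [61]
  3. access 92: MISS. Cache (old->new): [61 92]
  4. access 61: HIT. Cache (old->new): [61 92]
  5. access 61: HIT. Cache (old->new): [61 92]
  6. access 92: HIT. Cache (old->new): [61 92]
  7. access 61: HIT. Cache (old->new): [61 92]
  8. access 61: HIT. Cache (old->new): [61 92]
  9. access 62: MISS, evict 61. Cache (old->new): [92 62]
  10. access 62: HIT. Cache (old->new): [92 62]
  11. access 92: HIT. Cache (old->new): [92 62]
  12. access 62: HIT. Cache (old->new): [92 62]
  13. access 61: MISS, evict 92. Cache (old->new): [62 61]
  14. access 7: MISS, evict 62. Cache (old->new): [61 7]
  15. access 61: HIT. Cache (old->new): [61 7]
Total: 10 hits, 5 misses, 3 evictions

Answer: 61 7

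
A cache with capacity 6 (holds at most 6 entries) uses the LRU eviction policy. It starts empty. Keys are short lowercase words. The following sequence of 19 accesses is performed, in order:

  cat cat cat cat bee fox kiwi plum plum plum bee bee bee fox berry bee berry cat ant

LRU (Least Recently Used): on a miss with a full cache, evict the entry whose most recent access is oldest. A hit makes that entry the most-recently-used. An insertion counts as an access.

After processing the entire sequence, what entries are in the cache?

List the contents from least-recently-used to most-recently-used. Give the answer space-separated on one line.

Answer: plum fox bee berry cat ant

Derivation:
LRU simulation (capacity=6):
  1. access cat: MISS. Cache (LRU->MRU): [cat]
  2. access cat: HIT. Cache (LRU->MRU): [cat]
  3. access cat: HIT. Cache (LRU->MRU): [cat]
  4. access cat: HIT. Cache (LRU->MRU): [cat]
  5. access bee: MISS. Cache (LRU->MRU): [cat bee]
  6. access fox: MISS. Cache (LRU->MRU): [cat bee fox]
  7. access kiwi: MISS. Cache (LRU->MRU): [cat bee fox kiwi]
  8. access plum: MISS. Cache (LRU->MRU): [cat bee fox kiwi plum]
  9. access plum: HIT. Cache (LRU->MRU): [cat bee fox kiwi plum]
  10. access plum: HIT. Cache (LRU->MRU): [cat bee fox kiwi plum]
  11. access bee: HIT. Cache (LRU->MRU): [cat fox kiwi plum bee]
  12. access bee: HIT. Cache (LRU->MRU): [cat fox kiwi plum bee]
  13. access bee: HIT. Cache (LRU->MRU): [cat fox kiwi plum bee]
  14. access fox: HIT. Cache (LRU->MRU): [cat kiwi plum bee fox]
  15. access berry: MISS. Cache (LRU->MRU): [cat kiwi plum bee fox berry]
  16. access bee: HIT. Cache (LRU->MRU): [cat kiwi plum fox berry bee]
  17. access berry: HIT. Cache (LRU->MRU): [cat kiwi plum fox bee berry]
  18. access cat: HIT. Cache (LRU->MRU): [kiwi plum fox bee berry cat]
  19. access ant: MISS, evict kiwi. Cache (LRU->MRU): [plum fox bee berry cat ant]
Total: 12 hits, 7 misses, 1 evictions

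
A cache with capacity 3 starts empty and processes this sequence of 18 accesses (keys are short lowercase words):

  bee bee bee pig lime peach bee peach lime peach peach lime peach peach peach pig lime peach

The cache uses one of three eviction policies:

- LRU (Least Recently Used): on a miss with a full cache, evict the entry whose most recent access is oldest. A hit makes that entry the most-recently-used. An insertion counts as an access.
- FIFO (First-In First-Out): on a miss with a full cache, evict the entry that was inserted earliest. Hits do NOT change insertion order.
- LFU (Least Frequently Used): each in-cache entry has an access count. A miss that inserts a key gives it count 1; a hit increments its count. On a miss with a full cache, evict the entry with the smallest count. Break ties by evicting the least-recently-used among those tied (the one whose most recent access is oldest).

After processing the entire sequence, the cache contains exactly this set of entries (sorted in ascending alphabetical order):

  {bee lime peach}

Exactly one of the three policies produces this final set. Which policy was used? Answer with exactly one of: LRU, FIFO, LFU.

Answer: LFU

Derivation:
Simulating under each policy and comparing final sets:
  LRU: final set = {lime peach pig} -> differs
  FIFO: final set = {lime peach pig} -> differs
  LFU: final set = {bee lime peach} -> MATCHES target
Only LFU produces the target set.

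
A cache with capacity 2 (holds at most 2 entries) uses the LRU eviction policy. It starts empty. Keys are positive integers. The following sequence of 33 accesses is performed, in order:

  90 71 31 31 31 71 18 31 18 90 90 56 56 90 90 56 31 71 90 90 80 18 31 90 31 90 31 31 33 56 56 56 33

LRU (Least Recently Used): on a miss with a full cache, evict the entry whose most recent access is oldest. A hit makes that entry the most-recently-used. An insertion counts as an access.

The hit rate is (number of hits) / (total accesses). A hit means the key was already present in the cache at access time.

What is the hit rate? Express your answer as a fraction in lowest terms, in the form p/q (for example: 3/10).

LRU simulation (capacity=2):
  1. access 90: MISS. Cache (LRU->MRU): [90]
  2. access 71: MISS. Cache (LRU->MRU): [90 71]
  3. access 31: MISS, evict 90. Cache (LRU->MRU): [71 31]
  4. access 31: HIT. Cache (LRU->MRU): [71 31]
  5. access 31: HIT. Cache (LRU->MRU): [71 31]
  6. access 71: HIT. Cache (LRU->MRU): [31 71]
  7. access 18: MISS, evict 31. Cache (LRU->MRU): [71 18]
  8. access 31: MISS, evict 71. Cache (LRU->MRU): [18 31]
  9. access 18: HIT. Cache (LRU->MRU): [31 18]
  10. access 90: MISS, evict 31. Cache (LRU->MRU): [18 90]
  11. access 90: HIT. Cache (LRU->MRU): [18 90]
  12. access 56: MISS, evict 18. Cache (LRU->MRU): [90 56]
  13. access 56: HIT. Cache (LRU->MRU): [90 56]
  14. access 90: HIT. Cache (LRU->MRU): [56 90]
  15. access 90: HIT. Cache (LRU->MRU): [56 90]
  16. access 56: HIT. Cache (LRU->MRU): [90 56]
  17. access 31: MISS, evict 90. Cache (LRU->MRU): [56 31]
  18. access 71: MISS, evict 56. Cache (LRU->MRU): [31 71]
  19. access 90: MISS, evict 31. Cache (LRU->MRU): [71 90]
  20. access 90: HIT. Cache (LRU->MRU): [71 90]
  21. access 80: MISS, evict 71. Cache (LRU->MRU): [90 80]
  22. access 18: MISS, evict 90. Cache (LRU->MRU): [80 18]
  23. access 31: MISS, evict 80. Cache (LRU->MRU): [18 31]
  24. access 90: MISS, evict 18. Cache (LRU->MRU): [31 90]
  25. access 31: HIT. Cache (LRU->MRU): [90 31]
  26. access 90: HIT. Cache (LRU->MRU): [31 90]
  27. access 31: HIT. Cache (LRU->MRU): [90 31]
  28. access 31: HIT. Cache (LRU->MRU): [90 31]
  29. access 33: MISS, evict 90. Cache (LRU->MRU): [31 33]
  30. access 56: MISS, evict 31. Cache (LRU->MRU): [33 56]
  31. access 56: HIT. Cache (LRU->MRU): [33 56]
  32. access 56: HIT. Cache (LRU->MRU): [33 56]
  33. access 33: HIT. Cache (LRU->MRU): [56 33]
Total: 17 hits, 16 misses, 14 evictions

Hit rate = 17/33

Answer: 17/33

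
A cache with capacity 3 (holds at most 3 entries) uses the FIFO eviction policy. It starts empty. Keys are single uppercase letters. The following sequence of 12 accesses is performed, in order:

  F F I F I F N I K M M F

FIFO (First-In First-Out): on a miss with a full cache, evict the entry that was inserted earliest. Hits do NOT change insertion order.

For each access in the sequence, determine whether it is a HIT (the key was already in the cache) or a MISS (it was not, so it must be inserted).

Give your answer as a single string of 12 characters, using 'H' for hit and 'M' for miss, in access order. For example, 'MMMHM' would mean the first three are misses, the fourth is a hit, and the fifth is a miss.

FIFO simulation (capacity=3):
  1. access F: MISS. Cache (old->new): [F]
  2. access F: HIT. Cache (old->new): [F]
  3. access I: MISS. Cache (old->new): [F I]
  4. access F: HIT. Cache (old->new): [F I]
  5. access I: HIT. Cache (old->new): [F I]
  6. access F: HIT. Cache (old->new): [F I]
  7. access N: MISS. Cache (old->new): [F I N]
  8. access I: HIT. Cache (old->new): [F I N]
  9. access K: MISS, evict F. Cache (old->new): [I N K]
  10. access M: MISS, evict I. Cache (old->new): [N K M]
  11. access M: HIT. Cache (old->new): [N K M]
  12. access F: MISS, evict N. Cache (old->new): [K M F]
Total: 6 hits, 6 misses, 3 evictions

Answer: MHMHHHMHMMHM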